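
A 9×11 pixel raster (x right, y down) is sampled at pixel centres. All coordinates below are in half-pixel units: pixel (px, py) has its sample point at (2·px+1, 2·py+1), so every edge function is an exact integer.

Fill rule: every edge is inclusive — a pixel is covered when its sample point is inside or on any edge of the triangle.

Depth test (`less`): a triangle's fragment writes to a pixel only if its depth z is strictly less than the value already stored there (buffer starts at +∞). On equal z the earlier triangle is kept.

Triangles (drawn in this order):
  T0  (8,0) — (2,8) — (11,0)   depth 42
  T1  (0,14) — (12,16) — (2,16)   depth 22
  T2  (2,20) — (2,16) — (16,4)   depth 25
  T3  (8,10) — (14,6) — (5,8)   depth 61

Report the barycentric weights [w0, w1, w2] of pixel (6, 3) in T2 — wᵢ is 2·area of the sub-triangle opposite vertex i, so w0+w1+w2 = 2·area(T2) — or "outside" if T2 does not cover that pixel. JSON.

T0:
  2·area = 24  (B↔C swapped to make it positive)
  edge (8, 0)→(11, 0): d=(3,0) inclusive
  edge (11, 0)→(2, 8): d=(-9,8) inclusive
  edge (2, 8)→(8, 0): d=(6,-8) inclusive
    (4,0)@(9, 1): e=[3,7,14] → █
    (5,0)@(11, 1): e=[3,-9,30] → ·
    (3,1)@(7, 3): e=[9,5,10] → █
    (4,1)@(9, 3): e=[9,-11,26] → ·
    (2,2)@(5, 5): e=[15,3,6] → █
    (3,2)@(7, 5): e=[15,-13,22] → ·
    (1,3)@(3, 7): e=[21,1,2] → █
    (2,3)@(5, 7): e=[21,-15,18] → ·
    (1,4)@(3, 9): e=[27,-17,14] → ·
  covered (4 px):
    · · · · █ · · · ·
    · · · █ · · · · ·
    · · █ · · · · · ·
    · █ · · · · · · ·
    · · · · · · · · ·
    · · · · · · · · ·
    · · · · · · · · ·
    · · · · · · · · ·
    · · · · · · · · ·
    · · · · · · · · ·
    · · · · · · · · ·
T1:
  2·area = 20
  edge (0, 14)→(12, 16): d=(12,2) inclusive
  edge (12, 16)→(2, 16): d=(-10,0) inclusive
  edge (2, 16)→(0, 14): d=(-2,-2) inclusive
    (0,7)@(1, 15): e=[10,10,0] → █  [on edge]
    (1,7)@(3, 15): e=[6,10,4] → █
    (2,7)@(5, 15): e=[2,10,8] → █
    (3,7)@(7, 15): e=[-2,10,12] → ·
    (0,8)@(1, 17): e=[34,-10,-4] → ·
    (1,8)@(3, 17): e=[30,-10,0] → ·  [on edge]
    (2,8)@(5, 17): e=[26,-10,4] → ·
    (2,9)@(5, 19): e=[50,-30,0] → ·  [on edge]
    (3,10)@(7, 21): e=[70,-50,0] → ·  [on edge]
  covered (3 px):
    · · · · · · · · ·
    · · · · · · · · ·
    · · · · · · · · ·
    · · · · · · · · ·
    · · · · · · · · ·
    · · · · · · · · ·
    · · · · · · · · ·
    █ █ █ · · · · · ·
    · · · · · · · · ·
    · · · · · · · · ·
    · · · · · · · · ·
T2:
  2·area = 56
  edge (2, 20)→(2, 16): d=(0,-4) inclusive
  edge (2, 16)→(16, 4): d=(14,-12) inclusive
  edge (16, 4)→(2, 20): d=(-14,16) inclusive
    (7,2)@(15, 5): e=[52,2,2] → █
    (8,2)@(17, 5): e=[60,26,-30] → ·
    (6,3)@(13, 7): e=[44,6,6] → █
    (7,3)@(15, 7): e=[52,30,-26] → ·
    (5,4)@(11, 9): e=[36,10,10] → █
    (6,4)@(13, 9): e=[44,34,-22] → ·
    (4,5)@(9, 11): e=[28,14,14] → █
    (5,5)@(11, 11): e=[36,38,-18] → ·
    (3,6)@(7, 13): e=[20,18,18] → █
    (4,6)@(9, 13): e=[28,42,-14] → ·
    (2,7)@(5, 15): e=[12,22,22] → █
    (3,7)@(7, 15): e=[20,46,-10] → ·
  covered (7 px):
    · · · · · · · · ·
    · · · · · · · · ·
    · · · · · · · █ ·
    · · · · · · █ · ·
    · · · · · █ · · ·
    · · · · █ · · · ·
    · · · █ · · · · ·
    · · █ · · · · · ·
    · █ · · · · · · ·
    · · · · · · · · ·
    · · · · · · · · ·
T3:
  2·area = 24  (B↔C swapped to make it positive)
  edge (8, 10)→(5, 8): d=(-3,-2) inclusive
  edge (5, 8)→(14, 6): d=(9,-2) inclusive
  edge (14, 6)→(8, 10): d=(-6,4) inclusive
    (5,3)@(11, 7): e=[15,3,6] → █
    (6,3)@(13, 7): e=[19,7,-2] → ·
    (3,4)@(7, 9): e=[1,13,10] → █
    (4,4)@(9, 9): e=[5,17,2] → █
    (5,4)@(11, 9): e=[9,21,-6] → ·
    (3,5)@(7, 11): e=[-5,31,-2] → ·
    (4,5)@(9, 11): e=[-1,35,-10] → ·
  covered (3 px):
    · · · · · · · · ·
    · · · · · · · · ·
    · · · · · · · · ·
    · · · · · █ · · ·
    · · · █ █ · · · ·
    · · · · · · · · ·
    · · · · · · · · ·
    · · · · · · · · ·
    · · · · · · · · ·
    · · · · · · · · ·
    · · · · · · · · ·

Result: [6,6,44]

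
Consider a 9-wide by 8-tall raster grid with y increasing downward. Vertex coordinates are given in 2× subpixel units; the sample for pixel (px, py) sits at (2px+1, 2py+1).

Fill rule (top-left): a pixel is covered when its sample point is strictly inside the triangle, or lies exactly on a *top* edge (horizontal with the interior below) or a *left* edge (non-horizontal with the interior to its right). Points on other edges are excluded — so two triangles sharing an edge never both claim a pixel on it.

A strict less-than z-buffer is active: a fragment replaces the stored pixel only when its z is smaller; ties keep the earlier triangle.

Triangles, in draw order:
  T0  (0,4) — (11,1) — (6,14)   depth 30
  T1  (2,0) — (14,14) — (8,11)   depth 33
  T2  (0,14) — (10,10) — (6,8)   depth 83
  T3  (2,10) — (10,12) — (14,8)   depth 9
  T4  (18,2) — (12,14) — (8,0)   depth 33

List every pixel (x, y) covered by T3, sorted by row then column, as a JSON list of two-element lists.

T0:
  2·area = 128
  edge (0, 4)→(11, 1): d=(11,-3) top-left  bias=+0
  edge (11, 1)→(6, 14): d=(-5,13) right/bottom  bias=-1
  edge (6, 14)→(0, 4): d=(-6,-10) top-left  bias=+0
    (5,0)@(11, 1): e=[0,0,128] → .  [on edge]
    (2,1)@(5, 3): e=[4,68,56] → X
    (3,1)@(7, 3): e=[10,42,76] → X
    (4,1)@(9, 3): e=[16,16,96] → X
    (5,1)@(11, 3): e=[22,-10,116] → .
    (0,2)@(1, 5): e=[14,110,4] → X
    (1,2)@(3, 5): e=[20,84,24] → X
    (5,2)@(11, 5): e=[44,-20,104] → .
    (0,3)@(1, 7): e=[36,100,-8] → .
    (1,3)@(3, 7): e=[42,74,12] → X
    (4,3)@(9, 7): e=[60,-4,72] → .
    (1,4)@(3, 9): e=[64,64,0] → X  [on edge]
  covered (16 px):
    . . . . . . . . .
    . . X X X . . . .
    X X X X X . . . .
    . X X X . . . . .
    . X X X . . . . .
    . . X X . . . . .
    . . . . . . . . .
    . . . . . . . . .
T1:
  2·area = 48
  edge (2, 0)→(14, 14): d=(12,14) right/bottom  bias=-1
  edge (14, 14)→(8, 11): d=(-6,-3) top-left  bias=+0
  edge (8, 11)→(2, 0): d=(-6,-11) top-left  bias=+0
    (2,2)@(5, 5): e=[18,27,3] → X
    (3,2)@(7, 5): e=[-10,33,25] → .
    (2,3)@(5, 7): e=[42,15,-9] → .
    (3,3)@(7, 7): e=[14,21,13] → X
    (4,3)@(9, 7): e=[-14,27,35] → .
    (3,4)@(7, 9): e=[38,9,1] → X
    (4,4)@(9, 9): e=[10,15,23] → X
    (5,4)@(11, 9): e=[-18,21,45] → .
    (3,5)@(7, 11): e=[62,-3,-11] → .
    (4,5)@(9, 11): e=[34,3,11] → X
    (5,5)@(11, 11): e=[6,9,33] → X
    (6,5)@(13, 11): e=[-22,15,55] → .
  covered (7 px):
    . . . . . . . . .
    . . . . . . . . .
    . . X . . . . . .
    . . . X . . . . .
    . . . X X . . . .
    . . . . X X . . .
    . . . . . . X . .
    . . . . . . . . .
T2:
  2·area = 36  (B↔C swapped to make it positive)
  edge (0, 14)→(6, 8): d=(6,-6) top-left  bias=+0
  edge (6, 8)→(10, 10): d=(4,2) right/bottom  bias=-1
  edge (10, 10)→(0, 14): d=(-10,4) right/bottom  bias=-1
    (6,0)@(13, 1): e=[0,-42,78] → .  [on edge]
    (5,1)@(11, 3): e=[0,-30,66] → .  [on edge]
    (4,2)@(9, 5): e=[0,-18,54] → .  [on edge]
    (3,3)@(7, 7): e=[0,-6,42] → .  [on edge]
    (2,4)@(5, 9): e=[0,6,30] → X  [on edge]
    (3,4)@(7, 9): e=[12,2,22] → X
    (4,4)@(9, 9): e=[24,-2,14] → .
    (1,5)@(3, 11): e=[0,18,18] → X  [on edge]
    (4,5)@(9, 11): e=[36,6,-6] → .
    (0,6)@(1, 13): e=[0,30,6] → X  [on edge]
    (1,6)@(3, 13): e=[12,26,-2] → .
    (2,6)@(5, 13): e=[24,22,-10] → .
  covered (6 px):
    . . . . . . . . .
    . . . . . . . . .
    . . . . . . . . .
    . . . . . . . . .
    . . X X . . . . .
    . X X X . . . . .
    X . . . . . . . .
    . . . . . . . . .
T3:
  2·area = 40  (B↔C swapped to make it positive)
  edge (2, 10)→(14, 8): d=(12,-2) top-left  bias=+0
  edge (14, 8)→(10, 12): d=(-4,4) right/bottom  bias=-1
  edge (10, 12)→(2, 10): d=(-8,-2) top-left  bias=+0
    (8,2)@(17, 5): e=[-30,0,70] → .  [on edge]
    (7,3)@(15, 7): e=[-10,0,50] → .  [on edge]
    (4,4)@(9, 9): e=[2,16,22] → X
    (5,4)@(11, 9): e=[6,8,26] → X
    (6,4)@(13, 9): e=[10,0,30] → .  [on edge]
    (3,5)@(7, 11): e=[22,16,2] → X
    (5,5)@(11, 11): e=[30,0,10] → .  [on edge]
    (3,6)@(7, 13): e=[46,8,-14] → .
    (4,6)@(9, 13): e=[50,0,-10] → .  [on edge]
    (3,7)@(7, 15): e=[70,0,-30] → .  [on edge]
  covered (4 px):
    . . . . . . . . .
    . . . . . . . . .
    . . . . . . . . .
    . . . . . . . . .
    . . . . X X . . .
    . . . X X . . . .
    . . . . . . . . .
    . . . . . . . . .
T4:
  2·area = 132
  edge (18, 2)→(12, 14): d=(-6,12) right/bottom  bias=-1
  edge (12, 14)→(8, 0): d=(-4,-14) top-left  bias=+0
  edge (8, 0)→(18, 2): d=(10,2) right/bottom  bias=-1
    (4,0)@(9, 1): e=[114,10,8] → X
    (5,0)@(11, 1): e=[90,38,4] → X
    (6,0)@(13, 1): e=[66,66,0] → .  [on edge]
    (4,1)@(9, 3): e=[102,2,28] → X
    (6,1)@(13, 3): e=[54,58,20] → X
    (7,1)@(15, 3): e=[30,86,16] → X
    (8,1)@(17, 3): e=[6,114,12] → X
    (4,2)@(9, 5): e=[90,-6,48] → .
    (5,2)@(11, 5): e=[66,22,44] → X
    (8,2)@(17, 5): e=[-6,106,32] → .
    (5,3)@(11, 7): e=[54,14,64] → X
    (8,3)@(17, 7): e=[-18,98,52] → .
  covered (16 px):
    . . . . X X . . .
    . . . . X X X X X
    . . . . . X X X .
    . . . . . X X X .
    . . . . . X X . .
    . . . . . . X . .
    . . . . . . . . .
    . . . . . . . . .

Result: [[4,4],[5,4],[3,5],[4,5]]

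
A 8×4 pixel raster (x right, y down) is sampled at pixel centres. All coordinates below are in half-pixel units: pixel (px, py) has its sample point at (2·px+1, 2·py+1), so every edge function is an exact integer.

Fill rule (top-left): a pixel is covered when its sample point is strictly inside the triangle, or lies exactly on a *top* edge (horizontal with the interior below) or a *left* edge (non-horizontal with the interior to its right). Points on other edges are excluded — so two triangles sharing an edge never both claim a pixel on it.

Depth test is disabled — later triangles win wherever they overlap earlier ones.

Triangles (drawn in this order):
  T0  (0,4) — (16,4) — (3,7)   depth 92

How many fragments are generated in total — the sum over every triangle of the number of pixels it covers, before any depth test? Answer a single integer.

T0:
  2·area = 48
  edge (0, 4)→(16, 4): d=(16,0) top-left  bias=+0
  edge (16, 4)→(3, 7): d=(-13,3) right/bottom  bias=-1
  edge (3, 7)→(0, 4): d=(-3,-3) top-left  bias=+0
    (0,2)@(1, 5): e=[16,32,0] → X  [on edge]
    (1,2)@(3, 5): e=[16,26,6] → X
    (2,2)@(5, 5): e=[16,20,12] → X
    (3,2)@(7, 5): e=[16,14,18] → X
    (4,2)@(9, 5): e=[16,8,24] → X
    (5,2)@(11, 5): e=[16,2,30] → X
    (6,2)@(13, 5): e=[16,-4,36] → .
    (0,3)@(1, 7): e=[48,6,-6] → .
    (1,3)@(3, 7): e=[48,0,0] → .  [on edge]
    (2,3)@(5, 7): e=[48,-6,6] → .
    (3,3)@(7, 7): e=[48,-12,12] → .
    (4,3)@(9, 7): e=[48,-18,18] → .
  covered (6 px):
    . . . . . . . .
    . . . . . . . .
    X X X X X X . .
    . . . . . . . .

Final: 6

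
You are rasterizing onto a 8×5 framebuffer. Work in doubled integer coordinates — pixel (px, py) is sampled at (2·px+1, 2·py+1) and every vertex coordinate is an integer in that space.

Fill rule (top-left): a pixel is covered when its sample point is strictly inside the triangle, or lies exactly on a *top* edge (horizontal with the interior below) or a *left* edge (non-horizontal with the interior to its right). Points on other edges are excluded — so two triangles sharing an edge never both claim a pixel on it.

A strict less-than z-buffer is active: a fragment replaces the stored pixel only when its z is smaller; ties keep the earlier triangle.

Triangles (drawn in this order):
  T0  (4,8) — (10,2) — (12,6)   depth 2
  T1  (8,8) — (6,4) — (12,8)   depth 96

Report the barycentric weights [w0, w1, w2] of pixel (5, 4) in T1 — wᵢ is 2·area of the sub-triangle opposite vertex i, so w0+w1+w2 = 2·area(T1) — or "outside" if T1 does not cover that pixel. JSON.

T0:
  2·area = 36
  edge (4, 8)→(10, 2): d=(6,-6) top-left  bias=+0
  edge (10, 2)→(12, 6): d=(2,4) right/bottom  bias=-1
  edge (12, 6)→(4, 8): d=(-8,2) right/bottom  bias=-1
    (5,0)@(11, 1): e=[0,-6,42] → ·  [on edge]
    (4,1)@(9, 3): e=[0,6,30] → #  [on edge]
    (5,1)@(11, 3): e=[12,-2,26] → ·
    (3,2)@(7, 5): e=[0,18,18] → #  [on edge]
    (5,2)@(11, 5): e=[24,2,10] → #
    (6,2)@(13, 5): e=[36,-6,6] → ·
    (2,3)@(5, 7): e=[0,30,6] → #  [on edge]
    (4,3)@(9, 7): e=[24,14,-2] → ·
    (5,3)@(11, 7): e=[36,6,-6] → ·
    (1,4)@(3, 9): e=[0,42,-6] → ·  [on edge]
    (2,4)@(5, 9): e=[12,34,-10] → ·
    (3,4)@(7, 9): e=[24,26,-14] → ·
  covered (6 px):
    · · · · · · · ·
    · · · · # · · ·
    · · · # # # · ·
    · · # # · · · ·
    · · · · · · · ·
T1:
  2·area = 16
  edge (8, 8)→(6, 4): d=(-2,-4) top-left  bias=+0
  edge (6, 4)→(12, 8): d=(6,4) right/bottom  bias=-1
  edge (12, 8)→(8, 8): d=(-4,0) right/bottom  bias=-1
    (3,2)@(7, 5): e=[2,2,12] → #
    (4,2)@(9, 5): e=[10,-6,12] → ·
    (3,3)@(7, 7): e=[-2,14,4] → ·
    (4,3)@(9, 7): e=[6,6,4] → #
    (5,3)@(11, 7): e=[14,-2,4] → ·
    (4,4)@(9, 9): e=[2,18,-4] → ·
  covered (2 px):
    · · · · · · · ·
    · · · · · · · ·
    · · · # · · · ·
    · · · · # · · ·
    · · · · · · · ·

Result: "outside"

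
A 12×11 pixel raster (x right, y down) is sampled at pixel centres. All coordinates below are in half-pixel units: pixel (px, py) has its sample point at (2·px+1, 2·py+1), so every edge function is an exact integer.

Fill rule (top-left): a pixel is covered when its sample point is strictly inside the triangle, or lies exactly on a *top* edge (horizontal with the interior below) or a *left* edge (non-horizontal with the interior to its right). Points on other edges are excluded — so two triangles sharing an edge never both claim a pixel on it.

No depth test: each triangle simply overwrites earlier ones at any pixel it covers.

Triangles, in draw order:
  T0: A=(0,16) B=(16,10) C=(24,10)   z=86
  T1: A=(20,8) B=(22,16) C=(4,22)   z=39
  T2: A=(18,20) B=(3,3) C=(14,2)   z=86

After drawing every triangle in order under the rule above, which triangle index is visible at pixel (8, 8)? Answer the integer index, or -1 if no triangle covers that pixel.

T0:
  2·area = 48
  edge (0, 16)→(16, 10): d=(16,-6) top-left  bias=+0
  edge (16, 10)→(24, 10): d=(8,0) top-left  bias=+0
  edge (24, 10)→(0, 16): d=(-24,6) right/bottom  bias=-1
    (7,5)@(15, 11): e=[10,8,30] → #
    (8,5)@(17, 11): e=[22,8,18] → #
    (9,5)@(19, 11): e=[34,8,6] → #
    (10,5)@(21, 11): e=[46,8,-6] → ·
    (4,6)@(9, 13): e=[6,24,18] → #
    (5,6)@(11, 13): e=[18,24,6] → #
    (6,6)@(13, 13): e=[30,24,-6] → ·
    (7,6)@(15, 13): e=[42,24,-18] → ·
    (8,6)@(17, 13): e=[54,24,-30] → ·
    (9,6)@(19, 13): e=[66,24,-42] → ·
    (1,7)@(3, 15): e=[2,40,6] → #
    (2,7)@(5, 15): e=[14,40,-6] → ·
  covered (6 px):
    · · · · · · · · · · · ·
    · · · · · · · · · · · ·
    · · · · · · · · · · · ·
    · · · · · · · · · · · ·
    · · · · · · · · · · · ·
    · · · · · · · # # # · ·
    · · · · # # · · · · · ·
    · # · · · · · · · · · ·
    · · · · · · · · · · · ·
    · · · · · · · · · · · ·
    · · · · · · · · · · · ·
T1:
  2·area = 156
  edge (20, 8)→(22, 16): d=(2,8) right/bottom  bias=-1
  edge (22, 16)→(4, 22): d=(-18,6) right/bottom  bias=-1
  edge (4, 22)→(20, 8): d=(16,-14) top-left  bias=+0
    (9,4)@(19, 9): e=[10,144,2] → #
    (10,4)@(21, 9): e=[-6,132,30] → ·
    (8,5)@(17, 11): e=[30,120,6] → #
    (10,5)@(21, 11): e=[-2,96,62] → ·
    (7,6)@(15, 13): e=[50,96,10] → #
    (10,6)@(21, 13): e=[2,60,94] → #
    (11,6)@(23, 13): e=[-14,48,122] → ·
    (6,7)@(13, 15): e=[70,72,14] → #
    (11,7)@(23, 15): e=[-10,12,154] → ·
    (5,8)@(11, 17): e=[90,48,18] → #
    (9,8)@(19, 17): e=[26,0,130] → ·  [on edge]
    (10,8)@(21, 17): e=[10,-12,158] → ·
    (6,9)@(13, 19): e=[78,0,78] → ·  [on edge]
    (3,10)@(7, 21): e=[130,0,26] → ·  [on edge]
  covered (18 px):
    · · · · · · · · · · · ·
    · · · · · · · · · · · ·
    · · · · · · · · · · · ·
    · · · · · · · · · · · ·
    · · · · · · · · · # · ·
    · · · · · · · · # # · ·
    · · · · · · · # # # # ·
    · · · · · · # # # # # ·
    · · · · · # # # # · · ·
    · · · · # # · · · · · ·
    · · · · · · · · · · · ·
T2:
  2·area = 202
  edge (18, 20)→(3, 3): d=(-15,-17) top-left  bias=+0
  edge (3, 3)→(14, 2): d=(11,-1) top-left  bias=+0
  edge (14, 2)→(18, 20): d=(4,18) right/bottom  bias=-1
    (1,1)@(3, 3): e=[0,0,202] → #  [on edge]
    (2,1)@(5, 3): e=[34,2,166] → #
    (3,1)@(7, 3): e=[68,4,130] → #
    (4,1)@(9, 3): e=[102,6,94] → #
    (5,1)@(11, 3): e=[136,8,58] → #
    (6,1)@(13, 3): e=[170,10,22] → #
    (7,1)@(15, 3): e=[204,12,-14] → ·
    (1,2)@(3, 5): e=[-30,22,210] → ·
    (2,2)@(5, 5): e=[4,24,174] → #
    (7,2)@(15, 5): e=[174,34,-6] → ·
    (2,3)@(5, 7): e=[-26,46,182] → ·
    (3,3)@(7, 7): e=[8,48,146] → #
  covered (27 px):
    · · · · · · · · · · · ·
    · # # # # # # · · · · ·
    · · # # # # # · · · · ·
    · · · # # # # # · · · ·
    · · · · # # # # · · · ·
    · · · · · # # # · · · ·
    · · · · · · # # · · · ·
    · · · · · · · # · · · ·
    · · · · · · · · # · · ·
    · · · · · · · · · · · ·
    · · · · · · · · · · · ·

Z-buffer (winner per pixel, '.' = empty):
  . . . . . . . . . . . .
  . 2 2 2 2 2 2 . . . . .
  . . 2 2 2 2 2 . . . . .
  . . . 2 2 2 2 2 . . . .
  . . . . 2 2 2 2 . 1 . .
  . . . . . 2 2 2 1 1 . .
  . . . . 0 0 2 2 1 1 1 .
  . 0 . . . . 1 2 1 1 1 .
  . . . . . 1 1 1 2 . . .
  . . . . 1 1 . . . . . .
  . . . . . . . . . . . .

Answer: 2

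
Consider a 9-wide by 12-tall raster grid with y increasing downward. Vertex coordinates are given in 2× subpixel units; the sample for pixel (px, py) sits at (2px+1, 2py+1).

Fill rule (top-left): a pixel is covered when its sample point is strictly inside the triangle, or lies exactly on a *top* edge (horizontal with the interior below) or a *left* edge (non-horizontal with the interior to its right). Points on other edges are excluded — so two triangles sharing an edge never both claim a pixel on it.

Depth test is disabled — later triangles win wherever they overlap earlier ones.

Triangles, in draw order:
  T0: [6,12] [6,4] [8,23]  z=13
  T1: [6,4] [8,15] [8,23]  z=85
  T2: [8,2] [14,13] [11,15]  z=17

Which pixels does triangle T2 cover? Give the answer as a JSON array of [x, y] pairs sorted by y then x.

T0:
  2·area = 16
  edge (6, 12)→(6, 4): d=(0,-8) top-left  bias=+0
  edge (6, 4)→(8, 23): d=(2,19) right/bottom  bias=-1
  edge (8, 23)→(6, 12): d=(-2,-11) top-left  bias=+0
    (3,7)@(7, 15): e=[8,3,5] → █
    (4,7)@(9, 15): e=[24,-35,27] → ·
    (3,8)@(7, 17): e=[8,7,1] → █
    (4,8)@(9, 17): e=[24,-31,23] → ·
    (3,9)@(7, 19): e=[8,11,-3] → ·
  covered (2 px):
    · · · · · · · · ·
    · · · · · · · · ·
    · · · · · · · · ·
    · · · · · · · · ·
    · · · · · · · · ·
    · · · · · · · · ·
    · · · · · · · · ·
    · · · █ · · · · ·
    · · · █ · · · · ·
    · · · · · · · · ·
    · · · · · · · · ·
    · · · · · · · · ·
T1:
  2·area = 16
  edge (6, 4)→(8, 15): d=(2,11) right/bottom  bias=-1
  edge (8, 15)→(8, 23): d=(0,8) right/bottom  bias=-1
  edge (8, 23)→(6, 4): d=(-2,-19) top-left  bias=+0
    (3,5)@(7, 11): e=[3,8,5] → █
    (4,5)@(9, 11): e=[-19,-8,43] → ·
    (3,6)@(7, 13): e=[7,8,1] → █
    (4,6)@(9, 13): e=[-15,-8,39] → ·
    (3,7)@(7, 15): e=[11,8,-3] → ·
  covered (2 px):
    · · · · · · · · ·
    · · · · · · · · ·
    · · · · · · · · ·
    · · · · · · · · ·
    · · · · · · · · ·
    · · · █ · · · · ·
    · · · █ · · · · ·
    · · · · · · · · ·
    · · · · · · · · ·
    · · · · · · · · ·
    · · · · · · · · ·
    · · · · · · · · ·
T2:
  2·area = 45
  edge (8, 2)→(14, 13): d=(6,11) right/bottom  bias=-1
  edge (14, 13)→(11, 15): d=(-3,2) right/bottom  bias=-1
  edge (11, 15)→(8, 2): d=(-3,-13) top-left  bias=+0
    (4,2)@(9, 5): e=[7,34,4] → █
    (5,2)@(11, 5): e=[-15,30,30] → ·
    (4,3)@(9, 7): e=[19,28,-2] → ·
    (5,4)@(11, 9): e=[9,18,18] → █
    (6,4)@(13, 9): e=[-13,14,44] → ·
    (5,5)@(11, 11): e=[21,12,12] → █
    (6,5)@(13, 11): e=[-1,8,38] → ·
    (8,5)@(17, 11): e=[-45,0,90] → ·  [on edge]
    (5,6)@(11, 13): e=[33,6,6] → █
    (6,6)@(13, 13): e=[11,2,32] → █
    (7,6)@(15, 13): e=[-11,-2,58] → ·
    (5,7)@(11, 15): e=[45,0,0] → ·  [on edge]
    (2,9)@(5, 19): e=[135,0,-90] → ·  [on edge]
  covered (5 px):
    · · · · · · · · ·
    · · · · · · · · ·
    · · · · █ · · · ·
    · · · · · · · · ·
    · · · · · █ · · ·
    · · · · · █ · · ·
    · · · · · █ █ · ·
    · · · · · · · · ·
    · · · · · · · · ·
    · · · · · · · · ·
    · · · · · · · · ·
    · · · · · · · · ·

Result: [[4,2],[5,4],[5,5],[5,6],[6,6]]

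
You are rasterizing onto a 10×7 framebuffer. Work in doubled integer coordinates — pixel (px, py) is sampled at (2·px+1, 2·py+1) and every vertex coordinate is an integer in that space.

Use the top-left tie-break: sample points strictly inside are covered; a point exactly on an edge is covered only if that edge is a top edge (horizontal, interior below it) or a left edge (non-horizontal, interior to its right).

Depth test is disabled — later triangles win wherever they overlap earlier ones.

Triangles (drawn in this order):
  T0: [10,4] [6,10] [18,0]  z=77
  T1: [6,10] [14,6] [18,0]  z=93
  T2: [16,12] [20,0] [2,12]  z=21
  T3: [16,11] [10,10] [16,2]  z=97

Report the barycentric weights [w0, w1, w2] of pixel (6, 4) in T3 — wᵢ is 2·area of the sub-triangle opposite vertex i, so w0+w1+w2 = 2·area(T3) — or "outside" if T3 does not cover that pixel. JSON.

T0:
  2·area = 32  (B↔C swapped to make it positive)
  edge (10, 4)→(18, 0): d=(8,-4) top-left  bias=+0
  edge (18, 0)→(6, 10): d=(-12,10) right/bottom  bias=-1
  edge (6, 10)→(10, 4): d=(4,-6) top-left  bias=+0
    (6,1)@(13, 3): e=[4,14,14] → X
    (7,1)@(15, 3): e=[12,-6,26] → .
    (5,2)@(11, 5): e=[12,10,10] → X
    (6,2)@(13, 5): e=[20,-10,22] → .
    (4,3)@(9, 7): e=[20,6,6] → X
    (5,3)@(11, 7): e=[28,-14,18] → .
    (3,4)@(7, 9): e=[28,2,2] → X
    (4,4)@(9, 9): e=[36,-18,14] → .
    (3,5)@(7, 11): e=[44,-22,10] → .
  covered (4 px):
    . . . . . . . . . .
    . . . . . . X . . .
    . . . . . X . . . .
    . . . . X . . . . .
    . . . X . . . . . .
    . . . . . . . . . .
    . . . . . . . . . .
T1:
  2·area = 32  (B↔C swapped to make it positive)
  edge (6, 10)→(18, 0): d=(12,-10) top-left  bias=+0
  edge (18, 0)→(14, 6): d=(-4,6) right/bottom  bias=-1
  edge (14, 6)→(6, 10): d=(-8,4) right/bottom  bias=-1
    (8,0)@(17, 1): e=[2,2,28] → X
    (9,0)@(19, 1): e=[22,-10,20] → .
    (7,1)@(15, 3): e=[6,6,20] → X
    (8,1)@(17, 3): e=[26,-6,12] → .
    (6,2)@(13, 5): e=[10,10,12] → X
    (7,2)@(15, 5): e=[30,-2,4] → .
    (5,3)@(11, 7): e=[14,14,4] → X
    (6,3)@(13, 7): e=[34,2,-4] → .
    (5,4)@(11, 9): e=[38,6,-12] → .
  covered (4 px):
    . . . . . . . . X .
    . . . . . . . X . .
    . . . . . . X . . .
    . . . . . X . . . .
    . . . . . . . . . .
    . . . . . . . . . .
    . . . . . . . . . .
T2:
  2·area = 168  (B↔C swapped to make it positive)
  edge (16, 12)→(2, 12): d=(-14,0) right/bottom  bias=-1
  edge (2, 12)→(20, 0): d=(18,-12) top-left  bias=+0
  edge (20, 0)→(16, 12): d=(-4,12) right/bottom  bias=-1
    (9,0)@(19, 1): e=[154,6,8] → X
    (8,1)@(17, 3): e=[126,18,24] → X
    (9,1)@(19, 3): e=[126,42,0] → .  [on edge]
    (6,2)@(13, 5): e=[98,6,64] → X
    (7,2)@(15, 5): e=[98,30,40] → X
    (9,2)@(19, 5): e=[98,78,-8] → .
    (5,3)@(11, 7): e=[70,18,80] → X
    (9,3)@(19, 7): e=[70,114,-16] → .
    (3,4)@(7, 9): e=[42,6,120] → X
    (4,4)@(9, 9): e=[42,30,96] → X
    (8,4)@(17, 9): e=[42,126,0] → .  [on edge]
    (2,5)@(5, 11): e=[14,18,136] → X
  covered (20 px):
    . . . . . . . . . X
    . . . . . . . . X .
    . . . . . . X X X .
    . . . . . X X X X .
    . . . X X X X X . .
    . . X X X X X X . .
    . . . . . . . . . .
T3:
  2·area = 54
  edge (16, 11)→(10, 10): d=(-6,-1) top-left  bias=+0
  edge (10, 10)→(16, 2): d=(6,-8) top-left  bias=+0
  edge (16, 2)→(16, 11): d=(0,9) right/bottom  bias=-1
    (7,2)@(15, 5): e=[35,10,9] → X
    (8,2)@(17, 5): e=[37,26,-9] → .
    (6,3)@(13, 7): e=[21,6,27] → X
    (8,3)@(17, 7): e=[25,38,-9] → .
    (5,4)@(11, 9): e=[7,2,45] → X
    (8,4)@(17, 9): e=[13,50,-9] → .
    (5,5)@(11, 11): e=[-5,14,45] → .
    (6,5)@(13, 11): e=[-3,30,27] → .
    (7,5)@(15, 11): e=[-1,46,9] → .
  covered (6 px):
    . . . . . . . . . .
    . . . . . . . . . .
    . . . . . . . X . .
    . . . . . . X X . .
    . . . . . X X X . .
    . . . . . . . . . .
    . . . . . . . . . .

Result: [18,27,9]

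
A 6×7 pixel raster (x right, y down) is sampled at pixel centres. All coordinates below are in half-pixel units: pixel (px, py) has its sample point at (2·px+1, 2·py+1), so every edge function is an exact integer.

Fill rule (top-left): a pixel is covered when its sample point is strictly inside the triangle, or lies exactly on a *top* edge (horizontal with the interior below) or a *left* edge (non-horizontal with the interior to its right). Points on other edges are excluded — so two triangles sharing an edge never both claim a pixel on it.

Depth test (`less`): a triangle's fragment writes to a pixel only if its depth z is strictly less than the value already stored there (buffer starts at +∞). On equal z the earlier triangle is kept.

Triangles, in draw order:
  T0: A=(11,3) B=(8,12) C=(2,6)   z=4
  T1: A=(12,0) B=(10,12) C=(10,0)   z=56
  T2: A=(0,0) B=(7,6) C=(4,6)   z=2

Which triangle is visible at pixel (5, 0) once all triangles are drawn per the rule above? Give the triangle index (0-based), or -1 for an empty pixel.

T0:
  2·area = 72
  edge (11, 3)→(8, 12): d=(-3,9) right/bottom  bias=-1
  edge (8, 12)→(2, 6): d=(-6,-6) top-left  bias=+0
  edge (2, 6)→(11, 3): d=(9,-3) top-left  bias=+0
    (5,1)@(11, 3): e=[0,72,0] → ·  [on edge]
    (0,2)@(1, 5): e=[84,0,-12] → ·  [on edge]
    (2,2)@(5, 5): e=[48,24,0] → █  [on edge]
    (3,2)@(7, 5): e=[30,36,6] → █
    (4,2)@(9, 5): e=[12,48,12] → █
    (5,2)@(11, 5): e=[-6,60,18] → ·
    (1,3)@(3, 7): e=[60,0,12] → █  [on edge]
    (5,3)@(11, 7): e=[-12,48,36] → ·
    (1,4)@(3, 9): e=[54,-12,30] → ·
    (2,4)@(5, 9): e=[36,0,36] → █  [on edge]
    (4,4)@(9, 9): e=[0,24,48] → ·  [on edge]
    (2,5)@(5, 11): e=[30,-12,54] → ·
    (3,5)@(7, 11): e=[12,0,60] → █  [on edge]
    (4,6)@(9, 13): e=[-12,0,84] → ·  [on edge]
  covered (10 px):
    · · · · · ·
    · · · · · ·
    · · █ █ █ ·
    · █ █ █ █ ·
    · · █ █ · ·
    · · · █ · ·
    · · · · · ·
T1:
  2·area = 24
  edge (12, 0)→(10, 12): d=(-2,12) right/bottom  bias=-1
  edge (10, 12)→(10, 0): d=(0,-12) top-left  bias=+0
  edge (10, 0)→(12, 0): d=(2,0) top-left  bias=+0
    (5,0)@(11, 1): e=[10,12,2] → █
    (5,1)@(11, 3): e=[6,12,6] → █
    (5,2)@(11, 5): e=[2,12,10] → █
    (5,3)@(11, 7): e=[-2,12,14] → ·
  covered (3 px):
    · · · · · █
    · · · · · █
    · · · · · █
    · · · · · ·
    · · · · · ·
    · · · · · ·
    · · · · · ·
T2:
  2·area = 18
  edge (0, 0)→(7, 6): d=(7,6) right/bottom  bias=-1
  edge (7, 6)→(4, 6): d=(-3,0) right/bottom  bias=-1
  edge (4, 6)→(0, 0): d=(-4,-6) top-left  bias=+0
    (0,0)@(1, 1): e=[1,15,2] → █
    (1,0)@(3, 1): e=[-11,15,14] → ·
    (0,1)@(1, 3): e=[15,9,-6] → ·
    (1,1)@(3, 3): e=[3,9,6] → █
    (2,1)@(5, 3): e=[-9,9,18] → ·
    (1,2)@(3, 5): e=[17,3,-2] → ·
    (2,2)@(5, 5): e=[5,3,10] → █
    (3,2)@(7, 5): e=[-7,3,22] → ·
    (2,3)@(5, 7): e=[19,-3,2] → ·
  covered (3 px):
    █ · · · · ·
    · █ · · · ·
    · · █ · · ·
    · · · · · ·
    · · · · · ·
    · · · · · ·
    · · · · · ·

Z-buffer (winner per pixel, '.' = empty):
  2 . . . . 1
  . 2 . . . 1
  . . 2 0 0 1
  . 0 0 0 0 .
  . . 0 0 . .
  . . . 0 . .
  . . . . . .

Final: 1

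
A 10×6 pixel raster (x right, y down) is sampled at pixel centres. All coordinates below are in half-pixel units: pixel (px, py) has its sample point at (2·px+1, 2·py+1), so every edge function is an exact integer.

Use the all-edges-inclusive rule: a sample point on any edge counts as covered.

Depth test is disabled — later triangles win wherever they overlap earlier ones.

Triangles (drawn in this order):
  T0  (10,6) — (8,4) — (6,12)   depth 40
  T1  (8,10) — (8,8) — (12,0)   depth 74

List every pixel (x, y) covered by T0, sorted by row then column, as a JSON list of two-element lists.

T0:
  2·area = 20  (B↔C swapped to make it positive)
  edge (10, 6)→(6, 12): d=(-4,6) inclusive
  edge (6, 12)→(8, 4): d=(2,-8) inclusive
  edge (8, 4)→(10, 6): d=(2,2) inclusive
    (2,0)@(5, 1): e=[50,-30,0] → ·  [on edge]
    (3,1)@(7, 3): e=[30,-10,0] → ·  [on edge]
    (4,2)@(9, 5): e=[10,10,0] → #  [on edge]
    (5,2)@(11, 5): e=[-2,26,-4] → ·
    (4,3)@(9, 7): e=[2,14,4] → #
    (5,3)@(11, 7): e=[-10,30,0] → ·  [on edge]
    (3,4)@(7, 9): e=[6,2,12] → #
    (4,4)@(9, 9): e=[-6,18,8] → ·
    (6,4)@(13, 9): e=[-30,50,0] → ·  [on edge]
    (3,5)@(7, 11): e=[-2,6,16] → ·
    (7,5)@(15, 11): e=[-50,70,0] → ·  [on edge]
  covered (3 px):
    · · · · · · · · · ·
    · · · · · · · · · ·
    · · · · # · · · · ·
    · · · · # · · · · ·
    · · · # · · · · · ·
    · · · · · · · · · ·
T1:
  2·area = 8
  edge (8, 10)→(8, 8): d=(0,-2) inclusive
  edge (8, 8)→(12, 0): d=(4,-8) inclusive
  edge (12, 0)→(8, 10): d=(-4,10) inclusive
    (4,3)@(9, 7): e=[2,4,2] → #
    (5,3)@(11, 7): e=[6,20,-18] → ·
    (4,4)@(9, 9): e=[2,12,-6] → ·
  covered (1 px):
    · · · · · · · · · ·
    · · · · · · · · · ·
    · · · · · · · · · ·
    · · · · # · · · · ·
    · · · · · · · · · ·
    · · · · · · · · · ·

Final: [[4,2],[4,3],[3,4]]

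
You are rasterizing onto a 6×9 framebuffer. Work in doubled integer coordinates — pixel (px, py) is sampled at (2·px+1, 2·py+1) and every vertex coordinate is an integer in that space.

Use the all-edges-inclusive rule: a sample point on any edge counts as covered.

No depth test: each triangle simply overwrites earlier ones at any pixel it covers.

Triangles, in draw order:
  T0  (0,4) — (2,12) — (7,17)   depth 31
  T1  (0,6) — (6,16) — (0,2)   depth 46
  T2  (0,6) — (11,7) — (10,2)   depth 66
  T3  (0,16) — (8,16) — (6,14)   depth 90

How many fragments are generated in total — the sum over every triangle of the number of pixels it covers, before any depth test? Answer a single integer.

T0:
  2·area = 30  (B↔C swapped to make it positive)
  edge (0, 4)→(7, 17): d=(7,13) inclusive
  edge (7, 17)→(2, 12): d=(-5,-5) inclusive
  edge (2, 12)→(0, 4): d=(-2,-8) inclusive
    (0,3)@(1, 7): e=[8,20,2] → X
    (1,3)@(3, 7): e=[-18,30,18] → .
    (0,4)@(1, 9): e=[22,10,-2] → .
    (0,5)@(1, 11): e=[36,0,-6] → .  [on edge]
    (1,5)@(3, 11): e=[10,10,10] → X
    (2,5)@(5, 11): e=[-16,20,26] → .
    (1,6)@(3, 13): e=[24,0,6] → X  [on edge]
    (2,6)@(5, 13): e=[-2,10,22] → .
    (1,7)@(3, 15): e=[38,-10,2] → .
    (2,7)@(5, 15): e=[12,0,18] → X  [on edge]
    (3,7)@(7, 15): e=[-14,10,34] → .
    (2,8)@(5, 17): e=[26,-10,14] → .
    (3,8)@(7, 17): e=[0,0,30] → X  [on edge]
  covered (5 px):
    . . . . . .
    . . . . . .
    . . . . . .
    X . . . . .
    . . . . . .
    . X . . . .
    . X . . . .
    . . X . . .
    . . . X . .
T1:
  2·area = 24  (B↔C swapped to make it positive)
  edge (0, 6)→(0, 2): d=(0,-4) inclusive
  edge (0, 2)→(6, 16): d=(6,14) inclusive
  edge (6, 16)→(0, 6): d=(-6,-10) inclusive
    (0,2)@(1, 5): e=[4,4,16] → X
    (1,2)@(3, 5): e=[12,-24,36] → .
    (0,3)@(1, 7): e=[4,16,4] → X
    (1,3)@(3, 7): e=[12,-12,24] → .
    (0,4)@(1, 9): e=[4,28,-8] → .
    (1,4)@(3, 9): e=[12,0,12] → X  [on edge]
    (2,4)@(5, 9): e=[20,-28,32] → .
    (1,5)@(3, 11): e=[12,12,0] → X  [on edge]
    (2,5)@(5, 11): e=[20,-16,20] → .
    (1,6)@(3, 13): e=[12,24,-12] → .
  covered (4 px):
    . . . . . .
    . . . . . .
    X . . . . .
    X . . . . .
    . X . . . .
    . X . . . .
    . . . . . .
    . . . . . .
    . . . . . .
T2:
  2·area = 54  (B↔C swapped to make it positive)
  edge (0, 6)→(10, 2): d=(10,-4) inclusive
  edge (10, 2)→(11, 7): d=(1,5) inclusive
  edge (11, 7)→(0, 6): d=(-11,-1) inclusive
    (4,1)@(9, 3): e=[6,6,42] → X
    (5,1)@(11, 3): e=[14,-4,44] → .
    (1,2)@(3, 5): e=[2,38,14] → X
    (2,2)@(5, 5): e=[10,28,16] → X
    (3,2)@(7, 5): e=[18,18,18] → X
    (5,2)@(11, 5): e=[34,-2,22] → .
    (1,3)@(3, 7): e=[22,40,-8] → .
    (2,3)@(5, 7): e=[30,30,-6] → .
    (3,3)@(7, 7): e=[38,20,-4] → .
    (4,3)@(9, 7): e=[46,10,-2] → .
    (5,3)@(11, 7): e=[54,0,0] → X  [on edge]
    (5,4)@(11, 9): e=[74,2,-22] → .
  covered (6 px):
    . . . . . .
    . . . . X .
    . X X X X .
    . . . . . X
    . . . . . .
    . . . . . .
    . . . . . .
    . . . . . .
    . . . . . .
T3:
  2·area = 16  (B↔C swapped to make it positive)
  edge (0, 16)→(6, 14): d=(6,-2) inclusive
  edge (6, 14)→(8, 16): d=(2,2) inclusive
  edge (8, 16)→(0, 16): d=(-8,0) inclusive
    (0,4)@(1, 9): e=[-40,0,56] → .  [on edge]
    (1,5)@(3, 11): e=[-24,0,40] → .  [on edge]
    (2,6)@(5, 13): e=[-8,0,24] → .  [on edge]
    (4,6)@(9, 13): e=[0,-8,24] → .  [on edge]
    (1,7)@(3, 15): e=[0,8,8] → X  [on edge]
    (2,7)@(5, 15): e=[4,4,8] → X
    (3,7)@(7, 15): e=[8,0,8] → X  [on edge]
    (4,7)@(9, 15): e=[12,-4,8] → .
    (1,8)@(3, 17): e=[12,12,-8] → .
    (2,8)@(5, 17): e=[16,8,-8] → .
    (3,8)@(7, 17): e=[20,4,-8] → .
    (4,8)@(9, 17): e=[24,0,-8] → .  [on edge]
  covered (3 px):
    . . . . . .
    . . . . . .
    . . . . . .
    . . . . . .
    . . . . . .
    . . . . . .
    . . . . . .
    . X X X . .
    . . . . . .

Answer: 18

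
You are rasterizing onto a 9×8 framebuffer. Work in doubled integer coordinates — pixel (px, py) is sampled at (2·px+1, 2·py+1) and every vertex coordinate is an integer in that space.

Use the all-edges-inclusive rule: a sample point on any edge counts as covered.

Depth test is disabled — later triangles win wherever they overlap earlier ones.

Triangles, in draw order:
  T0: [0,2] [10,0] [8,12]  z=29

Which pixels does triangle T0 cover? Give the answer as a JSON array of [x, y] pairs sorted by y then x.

T0:
  2·area = 116
  edge (0, 2)→(10, 0): d=(10,-2) inclusive
  edge (10, 0)→(8, 12): d=(-2,12) inclusive
  edge (8, 12)→(0, 2): d=(-8,-10) inclusive
    (2,0)@(5, 1): e=[0,58,58] → #  [on edge]
    (3,0)@(7, 1): e=[4,34,78] → #
    (4,0)@(9, 1): e=[8,10,98] → #
    (5,0)@(11, 1): e=[12,-14,118] → ·
    (0,1)@(1, 3): e=[12,102,2] → #
    (1,1)@(3, 3): e=[16,78,22] → #
    (5,1)@(11, 3): e=[32,-18,102] → ·
    (0,2)@(1, 5): e=[32,98,-14] → ·
    (1,2)@(3, 5): e=[36,74,6] → #
    (5,2)@(11, 5): e=[52,-22,86] → ·
    (1,3)@(3, 7): e=[56,70,-10] → ·
    (2,3)@(5, 7): e=[60,46,10] → #
  covered (15 px):
    · · # # # · · · ·
    # # # # # · · · ·
    · # # # # · · · ·
    · · # # · · · · ·
    · · · # · · · · ·
    · · · · · · · · ·
    · · · · · · · · ·
    · · · · · · · · ·

Answer: [[2,0],[3,0],[4,0],[0,1],[1,1],[2,1],[3,1],[4,1],[1,2],[2,2],[3,2],[4,2],[2,3],[3,3],[3,4]]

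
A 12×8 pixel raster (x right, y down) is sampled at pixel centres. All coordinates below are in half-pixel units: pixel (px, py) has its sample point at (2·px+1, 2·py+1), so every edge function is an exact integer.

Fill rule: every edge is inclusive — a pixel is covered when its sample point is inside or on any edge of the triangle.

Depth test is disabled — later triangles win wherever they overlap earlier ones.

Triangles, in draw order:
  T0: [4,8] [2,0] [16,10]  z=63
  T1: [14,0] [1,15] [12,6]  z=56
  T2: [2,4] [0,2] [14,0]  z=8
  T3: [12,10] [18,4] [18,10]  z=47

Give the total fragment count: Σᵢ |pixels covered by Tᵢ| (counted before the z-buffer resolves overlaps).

T0:
  2·area = 92
  edge (4, 8)→(2, 0): d=(-2,-8) inclusive
  edge (2, 0)→(16, 10): d=(14,10) inclusive
  edge (16, 10)→(4, 8): d=(-12,-2) inclusive
    (1,0)@(3, 1): e=[6,4,82] → █
    (2,0)@(5, 1): e=[22,-16,86] → ·
    (1,1)@(3, 3): e=[2,32,58] → █
    (2,1)@(5, 3): e=[18,12,62] → █
    (3,1)@(7, 3): e=[34,-8,66] → ·
    (1,2)@(3, 5): e=[-2,60,34] → ·
    (2,2)@(5, 5): e=[14,40,38] → █
    (3,2)@(7, 5): e=[30,20,42] → █
    (4,2)@(9, 5): e=[46,0,46] → █  [on edge]
    (5,2)@(11, 5): e=[62,-20,50] → ·
    (2,3)@(5, 7): e=[10,68,14] → █
    (5,3)@(11, 7): e=[58,8,26] → █
    (11,7)@(23, 15): e=[138,0,-46] → ·  [on edge]
  covered (12 px):
    · █ · · · · · · · · · ·
    · █ █ · · · · · · · · ·
    · · █ █ █ · · · · · · ·
    · · █ █ █ █ · · · · · ·
    · · · · · █ █ · · · · ·
    · · · · · · · · · · · ·
    · · · · · · · · · · · ·
    · · · · · · · · · · · ·
T1:
  2·area = 48  (B↔C swapped to make it positive)
  edge (14, 0)→(12, 6): d=(-2,6) inclusive
  edge (12, 6)→(1, 15): d=(-11,9) inclusive
  edge (1, 15)→(14, 0): d=(13,-15) inclusive
    (6,1)@(13, 3): e=[0,24,24] → █  [on edge]
    (7,1)@(15, 3): e=[-12,6,54] → ·
    (5,2)@(11, 5): e=[8,20,20] → █
    (6,2)@(13, 5): e=[-4,2,50] → ·
    (4,3)@(9, 7): e=[16,16,16] → █
    (5,3)@(11, 7): e=[4,-2,46] → ·
    (3,4)@(7, 9): e=[24,12,12] → █
    (4,4)@(9, 9): e=[12,-6,42] → ·
    (5,4)@(11, 9): e=[0,-24,72] → ·  [on edge]
    (2,5)@(5, 11): e=[32,8,8] → █
    (3,5)@(7, 11): e=[20,-10,38] → ·
    (1,6)@(3, 13): e=[40,4,4] → █
    (0,7)@(1, 15): e=[48,0,0] → █  [on edge]
    (4,7)@(9, 15): e=[0,-72,120] → ·  [on edge]
  covered (7 px):
    · · · · · · · · · · · ·
    · · · · · · █ · · · · ·
    · · · · · █ · · · · · ·
    · · · · █ · · · · · · ·
    · · · █ · · · · · · · ·
    · · █ · · · · · · · · ·
    · █ · · · · · · · · · ·
    █ · · · · · · · · · · ·
T2:
  2·area = 32
  edge (2, 4)→(0, 2): d=(-2,-2) inclusive
  edge (0, 2)→(14, 0): d=(14,-2) inclusive
  edge (14, 0)→(2, 4): d=(-12,4) inclusive
    (3,0)@(7, 1): e=[16,0,16] → █  [on edge]
    (4,0)@(9, 1): e=[20,4,8] → █
    (5,0)@(11, 1): e=[24,8,0] → █  [on edge]
    (6,0)@(13, 1): e=[28,12,-8] → ·
    (0,1)@(1, 3): e=[0,16,16] → █  [on edge]
    (1,1)@(3, 3): e=[4,20,8] → █
    (2,1)@(5, 3): e=[8,24,0] → █  [on edge]
    (3,1)@(7, 3): e=[12,28,-8] → ·
    (4,1)@(9, 3): e=[16,32,-16] → ·
    (5,1)@(11, 3): e=[20,36,-24] → ·
    (0,2)@(1, 5): e=[-4,44,-8] → ·
    (1,2)@(3, 5): e=[0,48,-16] → ·  [on edge]
    (2,3)@(5, 7): e=[0,80,-48] → ·  [on edge]
    (3,4)@(7, 9): e=[0,112,-80] → ·  [on edge]
    (4,5)@(9, 11): e=[0,144,-112] → ·  [on edge]
    (5,6)@(11, 13): e=[0,176,-144] → ·  [on edge]
    (6,7)@(13, 15): e=[0,208,-176] → ·  [on edge]
  covered (6 px):
    · · · █ █ █ · · · · · ·
    █ █ █ · · · · · · · · ·
    · · · · · · · · · · · ·
    · · · · · · · · · · · ·
    · · · · · · · · · · · ·
    · · · · · · · · · · · ·
    · · · · · · · · · · · ·
    · · · · · · · · · · · ·
T3:
  2·area = 36
  edge (12, 10)→(18, 4): d=(6,-6) inclusive
  edge (18, 4)→(18, 10): d=(0,6) inclusive
  edge (18, 10)→(12, 10): d=(-6,0) inclusive
    (10,0)@(21, 1): e=[0,-18,54] → ·  [on edge]
    (9,1)@(19, 3): e=[0,-6,42] → ·  [on edge]
    (8,2)@(17, 5): e=[0,6,30] → █  [on edge]
    (9,2)@(19, 5): e=[12,-6,30] → ·
    (7,3)@(15, 7): e=[0,18,18] → █  [on edge]
    (9,3)@(19, 7): e=[24,-6,18] → ·
    (6,4)@(13, 9): e=[0,30,6] → █  [on edge]
    (9,4)@(19, 9): e=[36,-6,6] → ·
    (5,5)@(11, 11): e=[0,42,-6] → ·  [on edge]
    (6,5)@(13, 11): e=[12,30,-6] → ·
    (7,5)@(15, 11): e=[24,18,-6] → ·
    (8,5)@(17, 11): e=[36,6,-6] → ·
    (4,6)@(9, 13): e=[0,54,-18] → ·  [on edge]
    (3,7)@(7, 15): e=[0,66,-30] → ·  [on edge]
  covered (6 px):
    · · · · · · · · · · · ·
    · · · · · · · · · · · ·
    · · · · · · · · █ · · ·
    · · · · · · · █ █ · · ·
    · · · · · · █ █ █ · · ·
    · · · · · · · · · · · ·
    · · · · · · · · · · · ·
    · · · · · · · · · · · ·

Answer: 31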